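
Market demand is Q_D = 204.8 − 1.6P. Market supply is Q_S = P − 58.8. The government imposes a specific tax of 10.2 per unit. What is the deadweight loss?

32.01

In inverse form: demand P = 128 − 0.625Q, supply P = 58.8 + Q.
Competitive equilibrium: 128 − 0.625Q = 58.8 + Q → Q* = 42.5846, P* = 101.3846.
With the tax, the buyer price exceeds the seller price by 10.2: (128 − 0.625Q) − (58.8 + Q) = 10.2 → Q' = 36.3077.
ΔQ = 42.5846 − 36.3077 = 6.2769; the wedge equals the tax, 10.2.
Deadweight loss = ½ × 6.2769 × 10.2 = 32.01.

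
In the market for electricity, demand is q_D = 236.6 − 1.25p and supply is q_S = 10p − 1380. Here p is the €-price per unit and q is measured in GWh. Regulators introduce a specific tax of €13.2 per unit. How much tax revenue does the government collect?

€558.51

In inverse form: demand p = 189.28 − 0.8q, supply p = 138 + 0.1q.
Competitive equilibrium: 189.28 − 0.8q = 138 + 0.1q → q* = 56.9778, p* = 143.6978.
With the tax, the buyer price exceeds the seller price by 13.2: (189.28 − 0.8q) − (138 + 0.1q) = 13.2 → q' = 42.3111.
Tax revenue = 13.2 × 42.3111 = €558.51.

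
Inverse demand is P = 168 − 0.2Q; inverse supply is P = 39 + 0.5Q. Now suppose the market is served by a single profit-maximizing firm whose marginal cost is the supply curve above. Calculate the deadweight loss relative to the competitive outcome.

Competitive equilibrium: 168 − 0.2Q = 39 + 0.5Q → Q* = 184.2857, P* = 131.1429.
Marginal revenue: MR = 168 − 0.4Q. Set MR = MC: 168 − 0.4Q = 39 + 0.5Q → Q_m = 143.3333.
Price P_m = 168 − 0.2·143.3333 = 139.3333; MC(Q_m) = 39 + 0.5·143.3333 = 110.6667.
Competitive Q* = 184.2857, so ΔQ = 40.9524; wedge = 139.3333 − 110.6667 = 28.6666.
Welfare loss = ½ × 40.9524 × 28.6666 = 586.98.

586.98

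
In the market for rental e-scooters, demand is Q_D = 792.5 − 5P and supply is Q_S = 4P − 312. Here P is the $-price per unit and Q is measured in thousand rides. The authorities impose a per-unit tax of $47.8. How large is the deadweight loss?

In inverse form: demand P = 158.5 − 0.2Q, supply P = 78 + 0.25Q.
Competitive equilibrium: 158.5 − 0.2Q = 78 + 0.25Q → Q* = 178.8889, P* = 122.7222.
With the tax, the buyer price exceeds the seller price by 47.8: (158.5 − 0.2Q) − (78 + 0.25Q) = 47.8 → Q' = 72.6667.
ΔQ = 178.8889 − 72.6667 = 106.2222; the wedge equals the tax, 47.8.
The triangle = ½ × 106.2222 × 47.8 = $2538.71 thousand.

$2538.71 thousand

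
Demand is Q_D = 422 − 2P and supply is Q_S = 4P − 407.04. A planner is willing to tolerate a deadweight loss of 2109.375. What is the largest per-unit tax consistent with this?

In inverse form: demand P = 211 − 0.5Q, supply P = 101.76 + 0.25Q.
Competitive equilibrium: 211 − 0.5Q = 101.76 + 0.25Q → Q* = 145.6533, P* = 138.1733.
A tax t gives ΔQ = t/0.75 and wedge t, so DWL = t²/1.5.
t²/1.5 = 2109.375 → t² = 3164.0625 → t = 56.25.

56.25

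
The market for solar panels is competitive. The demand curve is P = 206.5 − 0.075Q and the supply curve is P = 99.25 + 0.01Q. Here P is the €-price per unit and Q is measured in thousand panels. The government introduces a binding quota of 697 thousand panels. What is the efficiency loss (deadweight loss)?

Competitive equilibrium: 206.5 − 0.075Q = 99.25 + 0.01Q → Q* = 1261.7647, P* = 111.8676.
At Q = 697: demand price = 206.5 − 0.075·697 = 154.225; supply price = 99.25 + 0.01·697 = 106.22.
ΔQ = 1261.7647 − 697 = 564.7647; wedge = 154.225 − 106.22 = 48.005.
Welfare loss = ½ × 564.7647 × 48.005 = €13555.76 thousand.

€13555.76 thousand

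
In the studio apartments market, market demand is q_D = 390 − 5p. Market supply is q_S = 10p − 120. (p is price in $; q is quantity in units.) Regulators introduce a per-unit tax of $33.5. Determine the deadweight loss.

$1870.42

In inverse form: demand p = 78 − 0.2q, supply p = 12 + 0.1q.
Competitive equilibrium: 78 − 0.2q = 12 + 0.1q → q* = 220, p* = 34.
With the tax, the buyer price exceeds the seller price by 33.5: (78 − 0.2q) − (12 + 0.1q) = 33.5 → q' = 108.3333.
Δq = 220 − 108.3333 = 111.6667; the wedge equals the tax, 33.5.
Welfare loss = ½ × 111.6667 × 33.5 = $1870.42.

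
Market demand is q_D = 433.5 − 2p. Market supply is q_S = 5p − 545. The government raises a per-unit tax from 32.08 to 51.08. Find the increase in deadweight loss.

In inverse form: demand p = 216.75 − 0.5q, supply p = 109 + 0.2q.
Competitive equilibrium: 216.75 − 0.5q = 109 + 0.2q → q* = 153.9286, p* = 139.7857.
For a per-unit tax t: Δq = t/0.7, so DWL = ½·t·(t/0.7) = t²/1.4.
At t = 32.08: DWL = 735.09. At t = 51.08: DWL = 1863.69.
Increase = 1863.69 − 735.09 = 1128.60.

1128.60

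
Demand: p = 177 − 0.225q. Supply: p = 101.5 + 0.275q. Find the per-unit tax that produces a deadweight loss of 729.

Competitive equilibrium: 177 − 0.225q = 101.5 + 0.275q → q* = 151, p* = 143.025.
A tax t gives Δq = t/0.5 and wedge t, so DWL = t²/1.
t²/1 = 729 → t² = 729 → t = 27.

27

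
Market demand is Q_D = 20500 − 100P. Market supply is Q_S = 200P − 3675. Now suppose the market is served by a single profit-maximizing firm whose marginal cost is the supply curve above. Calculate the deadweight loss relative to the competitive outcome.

185754.08

In inverse form: demand P = 205 − 0.01Q, supply P = 18.375 + 0.005Q.
Competitive equilibrium: 205 − 0.01Q = 18.375 + 0.005Q → Q* = 12441.6667, P* = 80.5833.
Marginal revenue: MR = 205 − 0.02Q. Set MR = MC: 205 − 0.02Q = 18.375 + 0.005Q → Q_m = 7465.
Price P_m = 205 − 0.01·7465 = 130.35; MC(Q_m) = 18.375 + 0.005·7465 = 55.7.
Competitive Q* = 12441.6667, so ΔQ = 4976.6667; wedge = 130.35 − 55.7 = 74.65.
DWL = ½ × 4976.6667 × 74.65 = 185754.08.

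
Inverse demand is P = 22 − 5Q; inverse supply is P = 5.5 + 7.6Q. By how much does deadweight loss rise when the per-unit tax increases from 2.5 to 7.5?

1.98

Competitive equilibrium: 22 − 5Q = 5.5 + 7.6Q → Q* = 1.3095, P* = 15.4524.
For a per-unit tax t: ΔQ = t/12.6, so DWL = ½·t·(t/12.6) = t²/25.2.
At t = 2.5: DWL = 0.248. At t = 7.5: DWL = 2.232.
Increase = 2.232 − 0.248 = 1.98.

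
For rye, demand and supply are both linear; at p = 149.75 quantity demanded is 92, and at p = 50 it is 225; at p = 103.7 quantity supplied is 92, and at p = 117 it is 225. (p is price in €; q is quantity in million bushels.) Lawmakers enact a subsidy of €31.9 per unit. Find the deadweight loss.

Demand slope = (50 − 149.75)/(225 − 92) = −0.75, so p = 218.75 − 0.75q.
Supply slope = (117 − 103.7)/(225 − 92) = 0.1, so p = 94.5 + 0.1q.
Competitive equilibrium: 218.75 − 0.75q = 94.5 + 0.1q → q* = 146.1765, p* = 109.1176.
The subsidy lowers effective supply by 31.9: p = 62.6 + 0.1q.
New quantity: 218.75 − 0.75q = 62.6 + 0.1q → q' = 183.7059.
Overproduction Δq = 183.7059 − 146.1765 = 37.5294; wedge = subsidy = 31.9.
Welfare loss = ½ × 37.5294 × 31.9 = €598.59 million.

€598.59 million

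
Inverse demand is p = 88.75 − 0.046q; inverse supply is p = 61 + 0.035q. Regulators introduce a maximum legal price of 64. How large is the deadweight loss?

2672.45

Competitive equilibrium: 88.75 − 0.046q = 61 + 0.035q → q* = 342.5926, p* = 72.9907.
At the ceiling p = 64, quantity supplied = (64 − 61)/0.035 = 85.7143.
Willingness to pay at q' = 85.7143: 88.75 − 0.046·85.7143 = 84.8071.
Δq = 342.5926 − 85.7143 = 256.8783; wedge = 84.8071 − 64 = 20.8071.
Deadweight loss = ½ × 256.8783 × 20.8071 = 2672.45.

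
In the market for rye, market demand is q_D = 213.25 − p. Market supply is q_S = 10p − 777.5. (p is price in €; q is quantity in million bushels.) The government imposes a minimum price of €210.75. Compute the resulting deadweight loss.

€8010.26 million

In inverse form: demand p = 213.25 − q, supply p = 77.75 + 0.1q.
Competitive equilibrium: 213.25 − q = 77.75 + 0.1q → q* = 123.18182, p* = 90.06818.
At the floor p = 210.75, quantity demanded = (213.25 − 210.75)/1 = 2.5.
Sellers' marginal cost at q' = 2.5: 77.75 + 0.1·2.5 = 78.
Δq = 123.18182 − 2.5 = 120.68182; wedge = 210.75 − 78 = 132.75.
Welfare loss = ½ × 120.68182 × 132.75 = €8010.26 million.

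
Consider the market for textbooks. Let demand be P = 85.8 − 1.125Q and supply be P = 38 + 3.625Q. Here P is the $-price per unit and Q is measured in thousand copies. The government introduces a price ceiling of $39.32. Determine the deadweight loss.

Competitive equilibrium: 85.8 − 1.125Q = 38 + 3.625Q → Q* = 10.0632, P* = 74.4789.
At the ceiling P = 39.32, quantity supplied = (39.32 − 38)/3.625 = 0.3641.
Willingness to pay at Q' = 0.3641: 85.8 − 1.125·0.3641 = 85.3904.
ΔQ = 10.0632 − 0.3641 = 9.6991; wedge = 85.3904 − 39.32 = 46.0704.
Deadweight loss = ½ × 9.6991 × 46.0704 = $223.42 thousand.

$223.42 thousand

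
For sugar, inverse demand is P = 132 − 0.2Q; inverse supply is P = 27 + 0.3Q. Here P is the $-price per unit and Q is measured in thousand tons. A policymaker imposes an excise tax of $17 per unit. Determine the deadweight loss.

Competitive equilibrium: 132 − 0.2Q = 27 + 0.3Q → Q* = 210, P* = 90.
With the tax, the buyer price exceeds the seller price by 17: (132 − 0.2Q) − (27 + 0.3Q) = 17 → Q' = 176.
ΔQ = 210 − 176 = 34; the wedge equals the tax, 17.
Deadweight loss = ½ × 34 × 17 = $289 thousand.

$289 thousand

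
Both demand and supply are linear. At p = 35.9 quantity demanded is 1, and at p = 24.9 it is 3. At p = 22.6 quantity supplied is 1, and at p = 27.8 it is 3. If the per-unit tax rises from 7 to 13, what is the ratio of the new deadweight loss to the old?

Demand slope = (24.9 − 35.9)/(3 − 1) = −5.5, so p = 41.4 − 5.5q.
Supply slope = (27.8 − 22.6)/(3 − 1) = 2.6, so p = 20 + 2.6q.
Competitive equilibrium: 41.4 − 5.5q = 20 + 2.6q → q* = 2.642, p* = 26.8691.
For a per-unit tax t: Δq = t/8.1, so DWL = ½·t·(t/8.1) = t²/16.2.
At t = 7: DWL = 3.025. At t = 13: DWL = 10.432.
Ratio = (13/7)² = 3.449.

3.449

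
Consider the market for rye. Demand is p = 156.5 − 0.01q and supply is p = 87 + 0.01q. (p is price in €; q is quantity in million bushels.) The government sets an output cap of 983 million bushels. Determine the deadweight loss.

Competitive equilibrium: 156.5 − 0.01q = 87 + 0.01q → q* = 3475, p* = 121.75.
At q = 983: demand price = 156.5 − 0.01·983 = 146.67; supply price = 87 + 0.01·983 = 96.83.
Δq = 3475 − 983 = 2492; wedge = 146.67 − 96.83 = 49.84.
Welfare loss = ½ × 2492 × 49.84 = €62100.64 million.

€62100.64 million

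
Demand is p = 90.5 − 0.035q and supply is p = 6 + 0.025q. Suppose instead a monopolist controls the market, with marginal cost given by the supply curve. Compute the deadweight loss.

Competitive equilibrium: 90.5 − 0.035q = 6 + 0.025q → q* = 1408.3333, p* = 41.2083.
Marginal revenue: MR = 90.5 − 0.07q. Set MR = MC: 90.5 − 0.07q = 6 + 0.025q → q_m = 889.4737.
Price p_m = 90.5 − 0.035·889.4737 = 59.3684; MC(q_m) = 6 + 0.025·889.4737 = 28.2368.
Competitive q* = 1408.3333, so Δq = 518.8596; wedge = 59.3684 − 28.2368 = 31.1316.
The triangle = ½ × 518.8596 × 31.1316 = 8076.46.

8076.46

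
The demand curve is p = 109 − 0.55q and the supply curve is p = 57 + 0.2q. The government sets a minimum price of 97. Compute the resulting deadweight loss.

846.63

Competitive equilibrium: 109 − 0.55q = 57 + 0.2q → q* = 69.3333, p* = 70.8667.
At the floor p = 97, quantity demanded = (109 − 97)/0.55 = 21.8182.
Sellers' marginal cost at q' = 21.8182: 57 + 0.2·21.8182 = 61.3636.
Δq = 69.3333 − 21.8182 = 47.5151; wedge = 97 − 61.3636 = 35.6364.
The triangle = ½ × 47.5151 × 35.6364 = 846.63.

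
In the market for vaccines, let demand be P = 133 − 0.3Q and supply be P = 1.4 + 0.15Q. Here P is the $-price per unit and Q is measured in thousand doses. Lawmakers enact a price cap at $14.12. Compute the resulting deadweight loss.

Competitive equilibrium: 133 − 0.3Q = 1.4 + 0.15Q → Q* = 292.4444, P* = 45.2667.
At the ceiling P = 14.12, quantity supplied = (14.12 − 1.4)/0.15 = 84.8.
Willingness to pay at Q' = 84.8: 133 − 0.3·84.8 = 107.56.
ΔQ = 292.4444 − 84.8 = 207.6444; wedge = 107.56 − 14.12 = 93.44.
DWL = ½ × 207.6444 × 93.44 = $9701.15 thousand.

$9701.15 thousand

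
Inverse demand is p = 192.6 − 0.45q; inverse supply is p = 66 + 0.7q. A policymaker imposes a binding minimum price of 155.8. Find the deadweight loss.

Competitive equilibrium: 192.6 − 0.45q = 66 + 0.7q → q* = 110.087, p* = 143.0609.
At the floor p = 155.8, quantity demanded = (192.6 − 155.8)/0.45 = 81.7778.
Sellers' marginal cost at q' = 81.7778: 66 + 0.7·81.7778 = 123.2445.
Δq = 110.087 − 81.7778 = 28.3092; wedge = 155.8 − 123.2445 = 32.5555.
The triangle = ½ × 28.3092 × 32.5555 = 460.81.

460.81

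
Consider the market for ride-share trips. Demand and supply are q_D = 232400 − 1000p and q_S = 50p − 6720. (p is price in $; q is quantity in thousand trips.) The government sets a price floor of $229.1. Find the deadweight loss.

In inverse form: demand p = 232.4 − 0.001q, supply p = 134.4 + 0.02q.
Competitive equilibrium: 232.4 − 0.001q = 134.4 + 0.02q → q* = 4666.6667, p* = 227.7333.
At the floor p = 229.1, quantity demanded = (232.4 − 229.1)/0.001 = 3300.
Sellers' marginal cost at q' = 3300: 134.4 + 0.02·3300 = 200.4.
Δq = 4666.6667 − 3300 = 1366.6667; wedge = 229.1 − 200.4 = 28.7.
Welfare loss = ½ × 1366.6667 × 28.7 = $19611.67 thousand.

$19611.67 thousand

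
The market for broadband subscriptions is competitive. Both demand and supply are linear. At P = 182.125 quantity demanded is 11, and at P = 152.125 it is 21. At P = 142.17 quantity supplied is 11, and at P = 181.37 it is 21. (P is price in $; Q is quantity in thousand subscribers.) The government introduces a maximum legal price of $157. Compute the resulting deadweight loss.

$13.71 thousand

Demand slope = (152.125 − 182.125)/(21 − 11) = −3, so P = 215.125 − 3Q.
Supply slope = (181.37 − 142.17)/(21 − 11) = 3.92, so P = 99.05 + 3.92Q.
Competitive equilibrium: 215.125 − 3Q = 99.05 + 3.92Q → Q* = 16.7738, P* = 164.8035.
At the ceiling P = 157, quantity supplied = (157 − 99.05)/3.92 = 14.7832.
Willingness to pay at Q' = 14.7832: 215.125 − 3·14.7832 = 170.7754.
ΔQ = 16.7738 − 14.7832 = 1.9906; wedge = 170.7754 − 157 = 13.7754.
Welfare loss = ½ × 1.9906 × 13.7754 = $13.71 thousand.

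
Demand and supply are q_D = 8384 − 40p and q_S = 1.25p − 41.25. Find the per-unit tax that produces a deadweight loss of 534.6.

29.7

In inverse form: demand p = 209.6 − 0.025q, supply p = 33 + 0.8q.
Competitive equilibrium: 209.6 − 0.025q = 33 + 0.8q → q* = 214.0606, p* = 204.2485.
A tax t gives Δq = t/0.825 and wedge t, so DWL = t²/1.65.
t²/1.65 = 534.6 → t² = 882.09 → t = 29.7.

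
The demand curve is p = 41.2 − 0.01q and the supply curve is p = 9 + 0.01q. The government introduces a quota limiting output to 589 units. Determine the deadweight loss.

10424.41

Competitive equilibrium: 41.2 − 0.01q = 9 + 0.01q → q* = 1610, p* = 25.1.
At q = 589: demand price = 41.2 − 0.01·589 = 35.31; supply price = 9 + 0.01·589 = 14.89.
Δq = 1610 − 589 = 1021; wedge = 35.31 − 14.89 = 20.42.
The triangle = ½ × 1021 × 20.42 = 10424.41.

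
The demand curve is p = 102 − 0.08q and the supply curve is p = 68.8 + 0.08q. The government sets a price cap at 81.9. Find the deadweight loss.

Competitive equilibrium: 102 − 0.08q = 68.8 + 0.08q → q* = 207.5, p* = 85.4.
At the ceiling p = 81.9, quantity supplied = (81.9 − 68.8)/0.08 = 163.75.
Willingness to pay at q' = 163.75: 102 − 0.08·163.75 = 88.9.
Δq = 207.5 − 163.75 = 43.75; wedge = 88.9 − 81.9 = 7.
Welfare loss = ½ × 43.75 × 7 = 153.125.

153.125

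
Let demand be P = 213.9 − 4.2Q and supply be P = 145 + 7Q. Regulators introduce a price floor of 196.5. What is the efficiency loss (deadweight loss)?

22.60

Competitive equilibrium: 213.9 − 4.2Q = 145 + 7Q → Q* = 6.1518, P* = 188.0625.
At the floor P = 196.5, quantity demanded = (213.9 − 196.5)/4.2 = 4.1429.
Sellers' marginal cost at Q' = 4.1429: 145 + 7·4.1429 = 174.0003.
ΔQ = 6.1518 − 4.1429 = 2.0089; wedge = 196.5 − 174.0003 = 22.4997.
DWL = ½ × 2.0089 × 22.4997 = 22.60.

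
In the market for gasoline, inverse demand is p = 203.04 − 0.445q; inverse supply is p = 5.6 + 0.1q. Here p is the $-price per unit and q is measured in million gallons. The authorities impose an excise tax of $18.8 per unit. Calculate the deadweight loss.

Competitive equilibrium: 203.04 − 0.445q = 5.6 + 0.1q → q* = 362.2752, p* = 41.8275.
With the tax, the buyer price exceeds the seller price by 18.8: (203.04 − 0.445q) − (5.6 + 0.1q) = 18.8 → q' = 327.7798.
Δq = 362.2752 − 327.7798 = 34.4954; the wedge equals the tax, 18.8.
DWL = ½ × 34.4954 × 18.8 = $324.26 million.

$324.26 million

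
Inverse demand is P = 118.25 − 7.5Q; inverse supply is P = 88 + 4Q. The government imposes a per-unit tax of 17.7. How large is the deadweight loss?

13.62

Competitive equilibrium: 118.25 − 7.5Q = 88 + 4Q → Q* = 2.6304, P* = 98.5217.
With the tax, the buyer price exceeds the seller price by 17.7: (118.25 − 7.5Q) − (88 + 4Q) = 17.7 → Q' = 1.0913.
ΔQ = 2.6304 − 1.0913 = 1.5391; the wedge equals the tax, 17.7.
Welfare loss = ½ × 1.5391 × 17.7 = 13.62.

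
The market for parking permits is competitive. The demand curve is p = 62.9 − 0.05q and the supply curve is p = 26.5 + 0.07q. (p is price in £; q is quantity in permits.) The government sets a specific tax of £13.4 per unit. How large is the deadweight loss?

£748.17

Competitive equilibrium: 62.9 − 0.05q = 26.5 + 0.07q → q* = 303.3333, p* = 47.7333.
With the tax, the buyer price exceeds the seller price by 13.4: (62.9 − 0.05q) − (26.5 + 0.07q) = 13.4 → q' = 191.6667.
Δq = 303.3333 − 191.6667 = 111.6666; the wedge equals the tax, 13.4.
DWL = ½ × 111.6666 × 13.4 = £748.17.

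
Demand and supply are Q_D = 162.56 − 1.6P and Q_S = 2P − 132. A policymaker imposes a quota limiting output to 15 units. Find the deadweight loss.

155.83

In inverse form: demand P = 101.6 − 0.625Q, supply P = 66 + 0.5Q.
Competitive equilibrium: 101.6 − 0.625Q = 66 + 0.5Q → Q* = 31.6444, P* = 81.8222.
At Q = 15: demand price = 101.6 − 0.625·15 = 92.225; supply price = 66 + 0.5·15 = 73.5.
ΔQ = 31.6444 − 15 = 16.6444; wedge = 92.225 − 73.5 = 18.725.
Deadweight loss = ½ × 16.6444 × 18.725 = 155.83.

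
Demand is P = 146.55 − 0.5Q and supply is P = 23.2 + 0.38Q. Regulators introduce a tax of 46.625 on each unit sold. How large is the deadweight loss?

Competitive equilibrium: 146.55 − 0.5Q = 23.2 + 0.38Q → Q* = 140.1705, P* = 76.4648.
With the tax, the buyer price exceeds the seller price by 46.625: (146.55 − 0.5Q) − (23.2 + 0.38Q) = 46.625 → Q' = 87.1875.
ΔQ = 140.1705 − 87.1875 = 52.983; the wedge equals the tax, 46.625.
DWL = ½ × 52.983 × 46.625 = 1235.17.

1235.17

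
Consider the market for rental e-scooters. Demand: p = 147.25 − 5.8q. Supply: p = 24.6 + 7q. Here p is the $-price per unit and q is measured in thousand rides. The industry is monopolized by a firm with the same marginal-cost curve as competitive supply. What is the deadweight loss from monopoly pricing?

Competitive equilibrium: 147.25 − 5.8q = 24.6 + 7q → q* = 9.582, p* = 91.6742.
Marginal revenue: MR = 147.25 − 11.6q. Set MR = MC: 147.25 − 11.6q = 24.6 + 7q → q_m = 6.5941.
Price p_m = 147.25 − 5.8·6.5941 = 109.0042; MC(q_m) = 24.6 + 7·6.5941 = 70.7587.
Competitive q* = 9.582, so Δq = 2.9879; wedge = 109.0042 − 70.7587 = 38.2455.
The triangle = ½ × 2.9879 × 38.2455 = $57.14 thousand.

$57.14 thousand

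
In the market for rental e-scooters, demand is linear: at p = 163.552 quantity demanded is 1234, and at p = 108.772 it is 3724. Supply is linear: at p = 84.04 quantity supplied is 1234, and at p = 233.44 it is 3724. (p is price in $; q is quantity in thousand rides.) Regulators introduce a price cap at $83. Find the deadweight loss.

Demand slope = (108.772 − 163.552)/(3724 − 1234) = −0.022, so p = 190.7 − 0.022q.
Supply slope = (233.44 − 84.04)/(3724 − 1234) = 0.06, so p = 10 + 0.06q.
Competitive equilibrium: 190.7 − 0.022q = 10 + 0.06q → q* = 2203.65854, p* = 142.21951.
At the ceiling p = 83, quantity supplied = (83 − 10)/0.06 = 1216.66667.
Willingness to pay at q' = 1216.66667: 190.7 − 0.022·1216.66667 = 163.93333.
Δq = 2203.65854 − 1216.66667 = 986.99187; wedge = 163.93333 − 83 = 80.93333.
DWL = ½ × 986.99187 × 80.93333 = $39940.27 thousand.

$39940.27 thousand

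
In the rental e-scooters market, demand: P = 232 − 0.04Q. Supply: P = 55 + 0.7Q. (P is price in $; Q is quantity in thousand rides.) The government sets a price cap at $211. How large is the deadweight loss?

$98.69 thousand

Competitive equilibrium: 232 − 0.04Q = 55 + 0.7Q → Q* = 239.1892, P* = 222.4324.
At the ceiling P = 211, quantity supplied = (211 − 55)/0.7 = 222.8571.
Willingness to pay at Q' = 222.8571: 232 − 0.04·222.8571 = 223.0857.
ΔQ = 239.1892 − 222.8571 = 16.3321; wedge = 223.0857 − 211 = 12.0857.
Deadweight loss = ½ × 16.3321 × 12.0857 = $98.69 thousand.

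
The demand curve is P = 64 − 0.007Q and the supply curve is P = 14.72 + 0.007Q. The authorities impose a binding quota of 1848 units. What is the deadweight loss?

Competitive equilibrium: 64 − 0.007Q = 14.72 + 0.007Q → Q* = 3520, P* = 39.36.
At Q = 1848: demand price = 64 − 0.007·1848 = 51.064; supply price = 14.72 + 0.007·1848 = 27.656.
ΔQ = 3520 − 1848 = 1672; wedge = 51.064 − 27.656 = 23.408.
The triangle = ½ × 1672 × 23.408 = 19569.088.

19569.088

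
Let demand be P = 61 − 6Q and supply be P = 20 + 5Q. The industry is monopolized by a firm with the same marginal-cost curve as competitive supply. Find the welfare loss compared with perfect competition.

9.52

Competitive equilibrium: 61 − 6Q = 20 + 5Q → Q* = 3.7273, P* = 38.6364.
Marginal revenue: MR = 61 − 12Q. Set MR = MC: 61 − 12Q = 20 + 5Q → Q_m = 2.4118.
Price P_m = 61 − 6·2.4118 = 46.5292; MC(Q_m) = 20 + 5·2.4118 = 32.059.
Competitive Q* = 3.7273, so ΔQ = 1.3155; wedge = 46.5292 − 32.059 = 14.4702.
Welfare loss = ½ × 1.3155 × 14.4702 = 9.52.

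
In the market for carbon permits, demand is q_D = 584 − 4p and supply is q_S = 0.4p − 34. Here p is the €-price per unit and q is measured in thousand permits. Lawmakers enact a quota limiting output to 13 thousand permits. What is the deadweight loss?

In inverse form: demand p = 146 − 0.25q, supply p = 85 + 2.5q.
Competitive equilibrium: 146 − 0.25q = 85 + 2.5q → q* = 22.1818, p* = 140.4545.
At q = 13: demand price = 146 − 0.25·13 = 142.75; supply price = 85 + 2.5·13 = 117.5.
Δq = 22.1818 − 13 = 9.1818; wedge = 142.75 − 117.5 = 25.25.
Deadweight loss = ½ × 9.1818 × 25.25 = €115.92 thousand.

€115.92 thousand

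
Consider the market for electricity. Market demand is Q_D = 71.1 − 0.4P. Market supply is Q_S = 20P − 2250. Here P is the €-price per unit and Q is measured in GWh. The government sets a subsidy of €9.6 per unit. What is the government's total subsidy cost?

€281.79

In inverse form: demand P = 177.75 − 2.5Q, supply P = 112.5 + 0.05Q.
Competitive equilibrium: 177.75 − 2.5Q = 112.5 + 0.05Q → Q* = 25.5882, P* = 113.7794.
The subsidy lowers effective supply by 9.6: P = 102.9 + 0.05Q.
New quantity: 177.75 − 2.5Q = 102.9 + 0.05Q → Q' = 29.3529.
Total subsidy cost = 9.6 × 29.3529 = €281.79.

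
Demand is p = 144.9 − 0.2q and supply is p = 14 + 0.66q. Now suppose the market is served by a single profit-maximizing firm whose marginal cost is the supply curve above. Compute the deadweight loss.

Competitive equilibrium: 144.9 − 0.2q = 14 + 0.66q → q* = 152.2093, p* = 114.4581.
Marginal revenue: MR = 144.9 − 0.4q. Set MR = MC: 144.9 − 0.4q = 14 + 0.66q → q_m = 123.4906.
Price p_m = 144.9 − 0.2·123.4906 = 120.2019; MC(q_m) = 14 + 0.66·123.4906 = 95.5038.
Competitive q* = 152.2093, so Δq = 28.7187; wedge = 120.2019 − 95.5038 = 24.6981.
The triangle = ½ × 28.7187 × 24.6981 = 354.65.

354.65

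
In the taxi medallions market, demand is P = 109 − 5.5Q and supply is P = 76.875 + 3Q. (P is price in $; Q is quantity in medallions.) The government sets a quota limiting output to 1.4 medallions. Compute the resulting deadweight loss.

Competitive equilibrium: 109 − 5.5Q = 76.875 + 3Q → Q* = 3.7794, P* = 88.2132.
At Q = 1.4: demand price = 109 − 5.5·1.4 = 101.3; supply price = 76.875 + 3·1.4 = 81.075.
ΔQ = 3.7794 − 1.4 = 2.3794; wedge = 101.3 − 81.075 = 20.225.
Welfare loss = ½ × 2.3794 × 20.225 = $24.06.

$24.06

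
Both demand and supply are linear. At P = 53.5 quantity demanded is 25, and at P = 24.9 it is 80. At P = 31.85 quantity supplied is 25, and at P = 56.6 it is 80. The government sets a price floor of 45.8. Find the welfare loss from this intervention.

27.37

Demand slope = (24.9 − 53.5)/(80 − 25) = −0.52, so P = 66.5 − 0.52Q.
Supply slope = (56.6 − 31.85)/(80 − 25) = 0.45, so P = 20.6 + 0.45Q.
Competitive equilibrium: 66.5 − 0.52Q = 20.6 + 0.45Q → Q* = 47.3196, P* = 41.8938.
At the floor P = 45.8, quantity demanded = (66.5 − 45.8)/0.52 = 39.8077.
Sellers' marginal cost at Q' = 39.8077: 20.6 + 0.45·39.8077 = 38.5135.
ΔQ = 47.3196 − 39.8077 = 7.5119; wedge = 45.8 − 38.5135 = 7.2865.
Welfare loss = ½ × 7.5119 × 7.2865 = 27.37.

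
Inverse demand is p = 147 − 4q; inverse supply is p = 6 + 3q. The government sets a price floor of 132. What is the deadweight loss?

940.54

Competitive equilibrium: 147 − 4q = 6 + 3q → q* = 20.1429, p* = 66.4286.
At the floor p = 132, quantity demanded = (147 − 132)/4 = 3.75.
Sellers' marginal cost at q' = 3.75: 6 + 3·3.75 = 17.25.
Δq = 20.1429 − 3.75 = 16.3929; wedge = 132 − 17.25 = 114.75.
Deadweight loss = ½ × 16.3929 × 114.75 = 940.54.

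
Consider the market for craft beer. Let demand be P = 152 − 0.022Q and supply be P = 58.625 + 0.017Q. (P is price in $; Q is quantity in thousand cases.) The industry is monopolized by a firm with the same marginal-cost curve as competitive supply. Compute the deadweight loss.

Competitive equilibrium: 152 − 0.022Q = 58.625 + 0.017Q → Q* = 2394.23077, P* = 99.32692.
Marginal revenue: MR = 152 − 0.044Q. Set MR = MC: 152 − 0.044Q = 58.625 + 0.017Q → Q_m = 1530.7377.
Price P_m = 152 − 0.022·1530.7377 = 118.32377; MC(Q_m) = 58.625 + 0.017·1530.7377 = 84.64754.
Competitive Q* = 2394.23077, so ΔQ = 863.49307; wedge = 118.32377 − 84.64754 = 33.67623.
Deadweight loss = ½ × 863.49307 × 33.67623 = $14539.60 thousand.

$14539.60 thousand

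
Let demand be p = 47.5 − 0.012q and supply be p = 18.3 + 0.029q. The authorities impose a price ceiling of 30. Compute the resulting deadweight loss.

1954.15

Competitive equilibrium: 47.5 − 0.012q = 18.3 + 0.029q → q* = 712.1951, p* = 38.9537.
At the ceiling p = 30, quantity supplied = (30 − 18.3)/0.029 = 403.4483.
Willingness to pay at q' = 403.4483: 47.5 − 0.012·403.4483 = 42.6586.
Δq = 712.1951 − 403.4483 = 308.7468; wedge = 42.6586 − 30 = 12.6586.
Deadweight loss = ½ × 308.7468 × 12.6586 = 1954.15.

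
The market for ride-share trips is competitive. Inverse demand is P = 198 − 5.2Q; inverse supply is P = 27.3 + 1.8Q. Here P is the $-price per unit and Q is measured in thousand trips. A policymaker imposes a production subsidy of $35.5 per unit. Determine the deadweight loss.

Competitive equilibrium: 198 − 5.2Q = 27.3 + 1.8Q → Q* = 24.3857, P* = 71.1943.
The subsidy lowers effective supply by 35.5: P = 1.8Q − 8.2.
New quantity: 198 − 5.2Q = 1.8Q − 8.2 → Q' = 29.4571.
Overproduction ΔQ = 29.4571 − 24.3857 = 5.0714; wedge = subsidy = 35.5.
Deadweight loss = ½ × 5.0714 × 35.5 = $90.02 thousand.

$90.02 thousand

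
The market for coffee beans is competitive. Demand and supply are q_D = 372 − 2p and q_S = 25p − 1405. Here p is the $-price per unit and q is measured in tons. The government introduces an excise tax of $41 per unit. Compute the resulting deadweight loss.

$1556.48

In inverse form: demand p = 186 − 0.5q, supply p = 56.2 + 0.04q.
Competitive equilibrium: 186 − 0.5q = 56.2 + 0.04q → q* = 240.3704, p* = 65.8148.
With the tax, the buyer price exceeds the seller price by 41: (186 − 0.5q) − (56.2 + 0.04q) = 41 → q' = 164.4444.
Δq = 240.3704 − 164.4444 = 75.926; the wedge equals the tax, 41.
DWL = ½ × 75.926 × 41 = $1556.48.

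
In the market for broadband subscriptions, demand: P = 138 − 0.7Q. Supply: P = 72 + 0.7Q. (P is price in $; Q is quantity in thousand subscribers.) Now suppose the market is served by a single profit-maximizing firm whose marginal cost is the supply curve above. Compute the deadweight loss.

$172.86 thousand

Competitive equilibrium: 138 − 0.7Q = 72 + 0.7Q → Q* = 47.1429, P* = 105.
Marginal revenue: MR = 138 − 1.4Q. Set MR = MC: 138 − 1.4Q = 72 + 0.7Q → Q_m = 31.4286.
Price P_m = 138 − 0.7·31.4286 = 116; MC(Q_m) = 72 + 0.7·31.4286 = 94.
Competitive Q* = 47.1429, so ΔQ = 15.7143; wedge = 116 − 94 = 22.
The triangle = ½ × 15.7143 × 22 = $172.86 thousand.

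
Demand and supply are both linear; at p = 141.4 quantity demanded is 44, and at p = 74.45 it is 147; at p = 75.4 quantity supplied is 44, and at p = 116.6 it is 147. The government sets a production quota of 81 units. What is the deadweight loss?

Demand slope = (74.45 − 141.4)/(147 − 44) = −0.65, so p = 170 − 0.65q.
Supply slope = (116.6 − 75.4)/(147 − 44) = 0.4, so p = 57.8 + 0.4q.
Competitive equilibrium: 170 − 0.65q = 57.8 + 0.4q → q* = 106.8571, p* = 100.5429.
At q = 81: demand price = 170 − 0.65·81 = 117.35; supply price = 57.8 + 0.4·81 = 90.2.
Δq = 106.8571 − 81 = 25.8571; wedge = 117.35 − 90.2 = 27.15.
Deadweight loss = ½ × 25.8571 × 27.15 = 351.01.

351.01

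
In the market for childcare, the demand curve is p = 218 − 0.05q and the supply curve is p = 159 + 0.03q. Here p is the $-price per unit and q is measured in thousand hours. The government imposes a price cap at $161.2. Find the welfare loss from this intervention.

$17644.69 thousand

Competitive equilibrium: 218 − 0.05q = 159 + 0.03q → q* = 737.5, p* = 181.125.
At the ceiling p = 161.2, quantity supplied = (161.2 − 159)/0.03 = 73.33333.
Willingness to pay at q' = 73.33333: 218 − 0.05·73.33333 = 214.33333.
Δq = 737.5 − 73.33333 = 664.16667; wedge = 214.33333 − 161.2 = 53.13333.
The triangle = ½ × 664.16667 × 53.13333 = $17644.69 thousand.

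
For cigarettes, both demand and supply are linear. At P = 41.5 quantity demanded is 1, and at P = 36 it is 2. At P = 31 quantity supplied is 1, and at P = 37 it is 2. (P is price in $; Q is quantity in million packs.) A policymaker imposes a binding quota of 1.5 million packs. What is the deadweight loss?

$0.98 million

Demand slope = (36 − 41.5)/(2 − 1) = −5.5, so P = 47 − 5.5Q.
Supply slope = (37 − 31)/(2 − 1) = 6, so P = 25 + 6Q.
Competitive equilibrium: 47 − 5.5Q = 25 + 6Q → Q* = 1.913, P* = 36.4783.
At Q = 1.5: demand price = 47 − 5.5·1.5 = 38.75; supply price = 25 + 6·1.5 = 34.
ΔQ = 1.913 − 1.5 = 0.413; wedge = 38.75 − 34 = 4.75.
DWL = ½ × 0.413 × 4.75 = $0.98 million.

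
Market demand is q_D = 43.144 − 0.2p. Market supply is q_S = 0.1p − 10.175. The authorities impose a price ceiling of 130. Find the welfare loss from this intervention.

170.86

In inverse form: demand p = 215.72 − 5q, supply p = 101.75 + 10q.
Competitive equilibrium: 215.72 − 5q = 101.75 + 10q → q* = 7.598, p* = 177.73.
At the ceiling p = 130, quantity supplied = (130 − 101.75)/10 = 2.825.
Willingness to pay at q' = 2.825: 215.72 − 5·2.825 = 201.595.
Δq = 7.598 − 2.825 = 4.773; wedge = 201.595 − 130 = 71.595.
Welfare loss = ½ × 4.773 × 71.595 = 170.86.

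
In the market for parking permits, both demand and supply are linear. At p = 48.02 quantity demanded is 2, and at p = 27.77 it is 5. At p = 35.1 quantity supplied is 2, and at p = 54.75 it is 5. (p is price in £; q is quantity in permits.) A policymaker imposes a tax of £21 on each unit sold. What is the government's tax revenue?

£29.24

Demand slope = (27.77 − 48.02)/(5 − 2) = −6.75, so p = 61.52 − 6.75q.
Supply slope = (54.75 − 35.1)/(5 − 2) = 6.55, so p = 22 + 6.55q.
Competitive equilibrium: 61.52 − 6.75q = 22 + 6.55q → q* = 2.9714, p* = 41.4629.
With the tax, the buyer price exceeds the seller price by 21: (61.52 − 6.75q) − (22 + 6.55q) = 21 → q' = 1.3925.
Tax revenue = 21 × 1.3925 = £29.24.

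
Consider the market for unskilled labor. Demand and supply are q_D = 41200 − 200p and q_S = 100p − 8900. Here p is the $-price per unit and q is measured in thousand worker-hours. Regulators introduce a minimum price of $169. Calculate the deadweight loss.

$1200 thousand

In inverse form: demand p = 206 − 0.005q, supply p = 89 + 0.01q.
Competitive equilibrium: 206 − 0.005q = 89 + 0.01q → q* = 7800, p* = 167.
At the floor p = 169, quantity demanded = (206 − 169)/0.005 = 7400.
Sellers' marginal cost at q' = 7400: 89 + 0.01·7400 = 163.
Δq = 7800 − 7400 = 400; wedge = 169 − 163 = 6.
The triangle = ½ × 400 × 6 = $1200 thousand.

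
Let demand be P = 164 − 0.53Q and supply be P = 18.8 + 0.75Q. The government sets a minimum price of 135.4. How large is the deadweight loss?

Competitive equilibrium: 164 − 0.53Q = 18.8 + 0.75Q → Q* = 113.4375, P* = 103.8781.
At the floor P = 135.4, quantity demanded = (164 − 135.4)/0.53 = 53.9623.
Sellers' marginal cost at Q' = 53.9623: 18.8 + 0.75·53.9623 = 59.2717.
ΔQ = 113.4375 − 53.9623 = 59.4752; wedge = 135.4 − 59.2717 = 76.1283.
Welfare loss = ½ × 59.4752 × 76.1283 = 2263.87.

2263.87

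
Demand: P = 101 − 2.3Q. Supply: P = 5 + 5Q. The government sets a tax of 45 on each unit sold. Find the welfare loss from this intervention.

138.70

Competitive equilibrium: 101 − 2.3Q = 5 + 5Q → Q* = 13.1507, P* = 70.7534.
With the tax, the buyer price exceeds the seller price by 45: (101 − 2.3Q) − (5 + 5Q) = 45 → Q' = 6.9863.
ΔQ = 13.1507 − 6.9863 = 6.1644; the wedge equals the tax, 45.
Welfare loss = ½ × 6.1644 × 45 = 138.70.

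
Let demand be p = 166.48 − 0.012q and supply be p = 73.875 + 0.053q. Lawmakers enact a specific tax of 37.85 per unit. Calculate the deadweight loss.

11020.17

Competitive equilibrium: 166.48 − 0.012q = 73.875 + 0.053q → q* = 1424.6923, p* = 149.3837.
With the tax, the buyer price exceeds the seller price by 37.85: (166.48 − 0.012q) − (73.875 + 0.053q) = 37.85 → q' = 842.3846.
Δq = 1424.6923 − 842.3846 = 582.3077; the wedge equals the tax, 37.85.
DWL = ½ × 582.3077 × 37.85 = 11020.17.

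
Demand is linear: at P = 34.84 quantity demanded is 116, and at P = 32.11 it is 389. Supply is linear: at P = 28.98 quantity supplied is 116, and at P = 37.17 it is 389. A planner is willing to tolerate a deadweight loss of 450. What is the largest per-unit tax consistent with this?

6

Demand slope = (32.11 − 34.84)/(389 − 116) = −0.01, so P = 36 − 0.01Q.
Supply slope = (37.17 − 28.98)/(389 − 116) = 0.03, so P = 25.5 + 0.03Q.
Competitive equilibrium: 36 − 0.01Q = 25.5 + 0.03Q → Q* = 262.5, P* = 33.375.
A tax t gives ΔQ = t/0.04 and wedge t, so DWL = t²/0.08.
t²/0.08 = 450 → t² = 36 → t = 6.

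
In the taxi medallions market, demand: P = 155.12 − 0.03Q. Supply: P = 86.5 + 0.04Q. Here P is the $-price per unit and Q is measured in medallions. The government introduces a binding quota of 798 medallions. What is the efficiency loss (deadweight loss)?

$1162.98

Competitive equilibrium: 155.12 − 0.03Q = 86.5 + 0.04Q → Q* = 980.2857, P* = 125.7114.
At Q = 798: demand price = 155.12 − 0.03·798 = 131.18; supply price = 86.5 + 0.04·798 = 118.42.
ΔQ = 980.2857 − 798 = 182.2857; wedge = 131.18 − 118.42 = 12.76.
DWL = ½ × 182.2857 × 12.76 = $1162.98.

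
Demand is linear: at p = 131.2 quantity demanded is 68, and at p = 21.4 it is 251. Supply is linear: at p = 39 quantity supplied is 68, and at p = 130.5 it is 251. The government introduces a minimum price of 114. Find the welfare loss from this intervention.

Demand slope = (21.4 − 131.2)/(251 − 68) = −0.6, so p = 172 − 0.6q.
Supply slope = (130.5 − 39)/(251 − 68) = 0.5, so p = 5 + 0.5q.
Competitive equilibrium: 172 − 0.6q = 5 + 0.5q → q* = 151.8182, p* = 80.9091.
At the floor p = 114, quantity demanded = (172 − 114)/0.6 = 96.6667.
Sellers' marginal cost at q' = 96.6667: 5 + 0.5·96.6667 = 53.3334.
Δq = 151.8182 − 96.6667 = 55.1515; wedge = 114 − 53.3334 = 60.6666.
The triangle = ½ × 55.1515 × 60.6666 = 1672.93.

1672.93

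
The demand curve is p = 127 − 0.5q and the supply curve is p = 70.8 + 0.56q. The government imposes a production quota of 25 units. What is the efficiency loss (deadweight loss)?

Competitive equilibrium: 127 − 0.5q = 70.8 + 0.56q → q* = 53.0189, p* = 100.4906.
At q = 25: demand price = 127 − 0.5·25 = 114.5; supply price = 70.8 + 0.56·25 = 84.8.
Δq = 53.0189 − 25 = 28.0189; wedge = 114.5 − 84.8 = 29.7.
Deadweight loss = ½ × 28.0189 × 29.7 = 416.08.

416.08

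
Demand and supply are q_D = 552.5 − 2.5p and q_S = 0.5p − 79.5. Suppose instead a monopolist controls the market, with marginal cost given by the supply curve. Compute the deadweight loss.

16.34

In inverse form: demand p = 221 − 0.4q, supply p = 159 + 2q.
Competitive equilibrium: 221 − 0.4q = 159 + 2q → q* = 25.8333, p* = 210.6667.
Marginal revenue: MR = 221 − 0.8q. Set MR = MC: 221 − 0.8q = 159 + 2q → q_m = 22.1429.
Price p_m = 221 − 0.4·22.1429 = 212.1428; MC(q_m) = 159 + 2·22.1429 = 203.2858.
Competitive q* = 25.8333, so Δq = 3.6904; wedge = 212.1428 − 203.2858 = 8.857.
DWL = ½ × 3.6904 × 8.857 = 16.34.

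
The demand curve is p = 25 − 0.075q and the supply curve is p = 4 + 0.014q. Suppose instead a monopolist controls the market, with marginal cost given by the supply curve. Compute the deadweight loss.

518.15

Competitive equilibrium: 25 − 0.075q = 4 + 0.014q → q* = 235.95506, p* = 7.30337.
Marginal revenue: MR = 25 − 0.15q. Set MR = MC: 25 − 0.15q = 4 + 0.014q → q_m = 128.04878.
Price p_m = 25 − 0.075·128.04878 = 15.39634; MC(q_m) = 4 + 0.014·128.04878 = 5.79268.
Competitive q* = 235.95506, so Δq = 107.90628; wedge = 15.39634 − 5.79268 = 9.60366.
The triangle = ½ × 107.90628 × 9.60366 = 518.15.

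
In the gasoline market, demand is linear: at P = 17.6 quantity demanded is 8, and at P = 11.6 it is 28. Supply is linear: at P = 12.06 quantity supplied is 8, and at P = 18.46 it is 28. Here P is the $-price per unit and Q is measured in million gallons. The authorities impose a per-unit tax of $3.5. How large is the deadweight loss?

Demand slope = (11.6 − 17.6)/(28 − 8) = −0.3, so P = 20 − 0.3Q.
Supply slope = (18.46 − 12.06)/(28 − 8) = 0.32, so P = 9.5 + 0.32Q.
Competitive equilibrium: 20 − 0.3Q = 9.5 + 0.32Q → Q* = 16.9355, P* = 14.9194.
With the tax, the buyer price exceeds the seller price by 3.5: (20 − 0.3Q) − (9.5 + 0.32Q) = 3.5 → Q' = 11.2903.
ΔQ = 16.9355 − 11.2903 = 5.6452; the wedge equals the tax, 3.5.
Deadweight loss = ½ × 5.6452 × 3.5 = $9.88 million.

$9.88 million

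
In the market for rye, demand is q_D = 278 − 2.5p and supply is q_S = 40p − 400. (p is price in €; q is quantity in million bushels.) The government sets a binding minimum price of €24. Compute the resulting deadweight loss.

€86 million

In inverse form: demand p = 111.2 − 0.4q, supply p = 10 + 0.025q.
Competitive equilibrium: 111.2 − 0.4q = 10 + 0.025q → q* = 238.1176, p* = 15.9529.
At the floor p = 24, quantity demanded = (111.2 − 24)/0.4 = 218.
Sellers' marginal cost at q' = 218: 10 + 0.025·218 = 15.45.
Δq = 238.1176 − 218 = 20.1176; wedge = 24 − 15.45 = 8.55.
The triangle = ½ × 20.1176 × 8.55 = €86 million.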